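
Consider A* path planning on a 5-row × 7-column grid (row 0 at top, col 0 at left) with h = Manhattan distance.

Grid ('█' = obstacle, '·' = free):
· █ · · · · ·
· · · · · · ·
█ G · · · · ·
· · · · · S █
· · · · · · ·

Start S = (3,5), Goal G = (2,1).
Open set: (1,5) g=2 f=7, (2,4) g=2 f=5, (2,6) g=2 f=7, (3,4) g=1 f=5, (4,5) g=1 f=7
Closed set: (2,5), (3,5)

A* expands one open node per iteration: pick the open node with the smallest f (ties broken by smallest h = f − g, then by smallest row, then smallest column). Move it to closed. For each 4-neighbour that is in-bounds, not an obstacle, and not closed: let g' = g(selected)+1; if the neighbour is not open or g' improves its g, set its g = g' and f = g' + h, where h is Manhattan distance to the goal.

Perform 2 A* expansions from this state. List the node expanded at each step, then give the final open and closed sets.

order=[(2,4) → (2,3)]; open=[(1,3) g=4 f=7, (1,4) g=3 f=7, (1,5) g=2 f=7, (2,2) g=4 f=5, (2,6) g=2 f=7, (3,3) g=4 f=7, (3,4) g=1 f=5, (4,5) g=1 f=7]; closed=[(2,3), (2,4), (2,5), (3,5)]

step 1: expand (2,4) (f=5, h=3) → closed; open now [(1,4) g=3 f=7, (1,5) g=2 f=7, (2,3) g=3 f=5, (2,6) g=2 f=7, (3,4) g=1 f=5, (4,5) g=1 f=7]
step 2: expand (2,3) (f=5, h=2) → closed; open now [(1,3) g=4 f=7, (1,4) g=3 f=7, (1,5) g=2 f=7, (2,2) g=4 f=5, (2,6) g=2 f=7, (3,3) g=4 f=7, (3,4) g=1 f=5, (4,5) g=1 f=7]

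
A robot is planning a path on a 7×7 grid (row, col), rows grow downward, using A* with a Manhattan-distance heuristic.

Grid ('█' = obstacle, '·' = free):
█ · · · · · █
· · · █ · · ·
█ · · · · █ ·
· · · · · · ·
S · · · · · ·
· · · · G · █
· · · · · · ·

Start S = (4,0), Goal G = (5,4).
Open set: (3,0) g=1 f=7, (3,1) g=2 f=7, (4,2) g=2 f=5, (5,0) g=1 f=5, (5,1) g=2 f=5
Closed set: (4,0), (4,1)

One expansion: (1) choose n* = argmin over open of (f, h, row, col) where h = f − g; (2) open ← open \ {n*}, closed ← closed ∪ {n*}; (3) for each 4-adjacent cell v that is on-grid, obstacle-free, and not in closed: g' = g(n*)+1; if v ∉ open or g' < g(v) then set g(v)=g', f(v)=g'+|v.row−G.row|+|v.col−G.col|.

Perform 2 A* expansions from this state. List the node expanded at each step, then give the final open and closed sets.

step 1: expand (4,2) (f=5, h=3) → closed; open now [(3,0) g=1 f=7, (3,1) g=2 f=7, (3,2) g=3 f=7, (4,3) g=3 f=5, (5,0) g=1 f=5, (5,1) g=2 f=5, (5,2) g=3 f=5]
step 2: expand (4,3) (f=5, h=2) → closed; open now [(3,0) g=1 f=7, (3,1) g=2 f=7, (3,2) g=3 f=7, (3,3) g=4 f=7, (4,4) g=4 f=5, (5,0) g=1 f=5, (5,1) g=2 f=5, (5,2) g=3 f=5, (5,3) g=4 f=5]

order=[(4,2) → (4,3)]; open=[(3,0) g=1 f=7, (3,1) g=2 f=7, (3,2) g=3 f=7, (3,3) g=4 f=7, (4,4) g=4 f=5, (5,0) g=1 f=5, (5,1) g=2 f=5, (5,2) g=3 f=5, (5,3) g=4 f=5]; closed=[(4,0), (4,1), (4,2), (4,3)]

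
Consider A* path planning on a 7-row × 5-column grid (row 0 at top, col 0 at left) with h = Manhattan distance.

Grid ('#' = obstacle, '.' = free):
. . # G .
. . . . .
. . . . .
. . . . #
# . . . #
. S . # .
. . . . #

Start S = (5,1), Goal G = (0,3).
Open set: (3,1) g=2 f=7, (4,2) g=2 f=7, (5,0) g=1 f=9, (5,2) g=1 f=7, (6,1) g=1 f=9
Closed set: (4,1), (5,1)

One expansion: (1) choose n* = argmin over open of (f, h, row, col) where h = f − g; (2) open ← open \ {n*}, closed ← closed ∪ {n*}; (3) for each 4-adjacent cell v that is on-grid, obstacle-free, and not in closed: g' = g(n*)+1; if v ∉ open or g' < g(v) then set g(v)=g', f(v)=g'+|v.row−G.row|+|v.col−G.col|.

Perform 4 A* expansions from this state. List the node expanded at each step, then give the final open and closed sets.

step 1: expand (3,1) (f=7, h=5) → closed; open now [(2,1) g=3 f=7, (3,0) g=3 f=9, (3,2) g=3 f=7, (4,2) g=2 f=7, (5,0) g=1 f=9, (5,2) g=1 f=7, (6,1) g=1 f=9]
step 2: expand (2,1) (f=7, h=4) → closed; open now [(1,1) g=4 f=7, (2,0) g=4 f=9, (2,2) g=4 f=7, (3,0) g=3 f=9, (3,2) g=3 f=7, (4,2) g=2 f=7, (5,0) g=1 f=9, (5,2) g=1 f=7, (6,1) g=1 f=9]
step 3: expand (1,1) (f=7, h=3) → closed; open now [(0,1) g=5 f=7, (1,0) g=5 f=9, (1,2) g=5 f=7, (2,0) g=4 f=9, (2,2) g=4 f=7, (3,0) g=3 f=9, (3,2) g=3 f=7, (4,2) g=2 f=7, (5,0) g=1 f=9, (5,2) g=1 f=7, (6,1) g=1 f=9]
step 4: expand (0,1) (f=7, h=2) → closed; open now [(0,0) g=6 f=9, (1,0) g=5 f=9, (1,2) g=5 f=7, (2,0) g=4 f=9, (2,2) g=4 f=7, (3,0) g=3 f=9, (3,2) g=3 f=7, (4,2) g=2 f=7, (5,0) g=1 f=9, (5,2) g=1 f=7, (6,1) g=1 f=9]

order=[(3,1) → (2,1) → (1,1) → (0,1)]; open=[(0,0) g=6 f=9, (1,0) g=5 f=9, (1,2) g=5 f=7, (2,0) g=4 f=9, (2,2) g=4 f=7, (3,0) g=3 f=9, (3,2) g=3 f=7, (4,2) g=2 f=7, (5,0) g=1 f=9, (5,2) g=1 f=7, (6,1) g=1 f=9]; closed=[(0,1), (1,1), (2,1), (3,1), (4,1), (5,1)]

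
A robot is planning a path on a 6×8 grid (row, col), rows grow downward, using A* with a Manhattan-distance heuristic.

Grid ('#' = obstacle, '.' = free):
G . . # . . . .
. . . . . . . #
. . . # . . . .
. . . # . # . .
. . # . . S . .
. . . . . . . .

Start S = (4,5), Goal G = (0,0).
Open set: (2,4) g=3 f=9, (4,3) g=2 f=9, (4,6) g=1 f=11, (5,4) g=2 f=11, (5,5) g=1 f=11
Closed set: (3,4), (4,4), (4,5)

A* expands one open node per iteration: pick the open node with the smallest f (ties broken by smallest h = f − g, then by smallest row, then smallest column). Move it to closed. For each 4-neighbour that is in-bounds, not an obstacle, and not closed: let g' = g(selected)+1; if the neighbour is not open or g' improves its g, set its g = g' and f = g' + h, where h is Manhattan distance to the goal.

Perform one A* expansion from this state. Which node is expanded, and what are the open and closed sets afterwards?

expanded=(2,4); open=[(1,4) g=4 f=9, (2,5) g=4 f=11, (4,3) g=2 f=9, (4,6) g=1 f=11, (5,4) g=2 f=11, (5,5) g=1 f=11]; closed=[(2,4), (3,4), (4,4), (4,5)]

step 1: expand (2,4) (f=9, h=6) → closed; open now [(1,4) g=4 f=9, (2,5) g=4 f=11, (4,3) g=2 f=9, (4,6) g=1 f=11, (5,4) g=2 f=11, (5,5) g=1 f=11]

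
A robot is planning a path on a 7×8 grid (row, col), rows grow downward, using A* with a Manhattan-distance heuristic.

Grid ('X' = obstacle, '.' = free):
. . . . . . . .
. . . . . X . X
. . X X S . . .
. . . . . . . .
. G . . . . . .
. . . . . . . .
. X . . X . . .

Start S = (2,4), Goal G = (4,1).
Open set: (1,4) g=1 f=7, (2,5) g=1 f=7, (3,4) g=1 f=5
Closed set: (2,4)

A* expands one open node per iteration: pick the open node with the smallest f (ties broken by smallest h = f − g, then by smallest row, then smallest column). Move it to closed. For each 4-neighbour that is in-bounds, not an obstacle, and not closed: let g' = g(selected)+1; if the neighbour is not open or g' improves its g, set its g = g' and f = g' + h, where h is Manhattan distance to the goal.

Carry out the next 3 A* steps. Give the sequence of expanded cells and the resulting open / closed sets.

order=[(3,4) → (3,3) → (3,2)]; open=[(1,4) g=1 f=7, (2,5) g=1 f=7, (3,1) g=4 f=5, (3,5) g=2 f=7, (4,2) g=4 f=5, (4,3) g=3 f=5, (4,4) g=2 f=5]; closed=[(2,4), (3,2), (3,3), (3,4)]

step 1: expand (3,4) (f=5, h=4) → closed; open now [(1,4) g=1 f=7, (2,5) g=1 f=7, (3,3) g=2 f=5, (3,5) g=2 f=7, (4,4) g=2 f=5]
step 2: expand (3,3) (f=5, h=3) → closed; open now [(1,4) g=1 f=7, (2,5) g=1 f=7, (3,2) g=3 f=5, (3,5) g=2 f=7, (4,3) g=3 f=5, (4,4) g=2 f=5]
step 3: expand (3,2) (f=5, h=2) → closed; open now [(1,4) g=1 f=7, (2,5) g=1 f=7, (3,1) g=4 f=5, (3,5) g=2 f=7, (4,2) g=4 f=5, (4,3) g=3 f=5, (4,4) g=2 f=5]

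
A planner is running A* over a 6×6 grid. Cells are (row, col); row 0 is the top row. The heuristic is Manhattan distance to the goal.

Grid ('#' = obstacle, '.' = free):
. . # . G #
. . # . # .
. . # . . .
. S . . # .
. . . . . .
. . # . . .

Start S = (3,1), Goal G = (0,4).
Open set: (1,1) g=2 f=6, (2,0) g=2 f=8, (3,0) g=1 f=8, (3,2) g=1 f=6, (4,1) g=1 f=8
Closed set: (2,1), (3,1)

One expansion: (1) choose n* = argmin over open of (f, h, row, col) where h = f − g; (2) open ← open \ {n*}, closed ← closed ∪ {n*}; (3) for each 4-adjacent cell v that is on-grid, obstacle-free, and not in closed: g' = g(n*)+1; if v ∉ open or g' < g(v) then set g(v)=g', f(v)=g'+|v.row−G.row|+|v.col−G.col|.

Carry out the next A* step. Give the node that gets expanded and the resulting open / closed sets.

step 1: expand (1,1) (f=6, h=4) → closed; open now [(0,1) g=3 f=6, (1,0) g=3 f=8, (2,0) g=2 f=8, (3,0) g=1 f=8, (3,2) g=1 f=6, (4,1) g=1 f=8]

expanded=(1,1); open=[(0,1) g=3 f=6, (1,0) g=3 f=8, (2,0) g=2 f=8, (3,0) g=1 f=8, (3,2) g=1 f=6, (4,1) g=1 f=8]; closed=[(1,1), (2,1), (3,1)]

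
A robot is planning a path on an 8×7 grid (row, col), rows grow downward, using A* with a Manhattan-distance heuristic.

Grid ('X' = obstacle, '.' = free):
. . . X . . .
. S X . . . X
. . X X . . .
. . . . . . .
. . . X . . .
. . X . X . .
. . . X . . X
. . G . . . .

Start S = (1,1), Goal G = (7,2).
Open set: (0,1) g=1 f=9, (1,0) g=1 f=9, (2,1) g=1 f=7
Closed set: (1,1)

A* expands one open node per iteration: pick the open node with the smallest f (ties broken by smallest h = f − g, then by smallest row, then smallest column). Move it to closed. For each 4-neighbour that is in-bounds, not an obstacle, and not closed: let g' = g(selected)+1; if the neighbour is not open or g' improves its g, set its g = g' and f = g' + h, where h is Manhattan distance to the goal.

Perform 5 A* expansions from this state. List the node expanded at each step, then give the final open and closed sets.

step 1: expand (2,1) (f=7, h=6) → closed; open now [(0,1) g=1 f=9, (1,0) g=1 f=9, (2,0) g=2 f=9, (3,1) g=2 f=7]
step 2: expand (3,1) (f=7, h=5) → closed; open now [(0,1) g=1 f=9, (1,0) g=1 f=9, (2,0) g=2 f=9, (3,0) g=3 f=9, (3,2) g=3 f=7, (4,1) g=3 f=7]
step 3: expand (3,2) (f=7, h=4) → closed; open now [(0,1) g=1 f=9, (1,0) g=1 f=9, (2,0) g=2 f=9, (3,0) g=3 f=9, (3,3) g=4 f=9, (4,1) g=3 f=7, (4,2) g=4 f=7]
step 4: expand (4,2) (f=7, h=3) → closed; open now [(0,1) g=1 f=9, (1,0) g=1 f=9, (2,0) g=2 f=9, (3,0) g=3 f=9, (3,3) g=4 f=9, (4,1) g=3 f=7]
step 5: expand (4,1) (f=7, h=4) → closed; open now [(0,1) g=1 f=9, (1,0) g=1 f=9, (2,0) g=2 f=9, (3,0) g=3 f=9, (3,3) g=4 f=9, (4,0) g=4 f=9, (5,1) g=4 f=7]

order=[(2,1) → (3,1) → (3,2) → (4,2) → (4,1)]; open=[(0,1) g=1 f=9, (1,0) g=1 f=9, (2,0) g=2 f=9, (3,0) g=3 f=9, (3,3) g=4 f=9, (4,0) g=4 f=9, (5,1) g=4 f=7]; closed=[(1,1), (2,1), (3,1), (3,2), (4,1), (4,2)]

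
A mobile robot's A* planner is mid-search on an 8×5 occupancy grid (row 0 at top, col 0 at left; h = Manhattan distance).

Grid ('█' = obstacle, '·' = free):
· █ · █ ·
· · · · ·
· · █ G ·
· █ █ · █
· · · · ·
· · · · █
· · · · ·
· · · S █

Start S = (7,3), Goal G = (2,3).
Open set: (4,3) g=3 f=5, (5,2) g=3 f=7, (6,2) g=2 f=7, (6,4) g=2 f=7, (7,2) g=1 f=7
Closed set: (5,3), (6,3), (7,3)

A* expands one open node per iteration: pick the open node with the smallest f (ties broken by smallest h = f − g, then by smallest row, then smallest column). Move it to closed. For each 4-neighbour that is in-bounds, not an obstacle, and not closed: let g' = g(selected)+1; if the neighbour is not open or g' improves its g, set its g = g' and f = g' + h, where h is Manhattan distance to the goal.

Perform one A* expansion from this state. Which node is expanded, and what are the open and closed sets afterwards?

expanded=(4,3); open=[(3,3) g=4 f=5, (4,2) g=4 f=7, (4,4) g=4 f=7, (5,2) g=3 f=7, (6,2) g=2 f=7, (6,4) g=2 f=7, (7,2) g=1 f=7]; closed=[(4,3), (5,3), (6,3), (7,3)]

step 1: expand (4,3) (f=5, h=2) → closed; open now [(3,3) g=4 f=5, (4,2) g=4 f=7, (4,4) g=4 f=7, (5,2) g=3 f=7, (6,2) g=2 f=7, (6,4) g=2 f=7, (7,2) g=1 f=7]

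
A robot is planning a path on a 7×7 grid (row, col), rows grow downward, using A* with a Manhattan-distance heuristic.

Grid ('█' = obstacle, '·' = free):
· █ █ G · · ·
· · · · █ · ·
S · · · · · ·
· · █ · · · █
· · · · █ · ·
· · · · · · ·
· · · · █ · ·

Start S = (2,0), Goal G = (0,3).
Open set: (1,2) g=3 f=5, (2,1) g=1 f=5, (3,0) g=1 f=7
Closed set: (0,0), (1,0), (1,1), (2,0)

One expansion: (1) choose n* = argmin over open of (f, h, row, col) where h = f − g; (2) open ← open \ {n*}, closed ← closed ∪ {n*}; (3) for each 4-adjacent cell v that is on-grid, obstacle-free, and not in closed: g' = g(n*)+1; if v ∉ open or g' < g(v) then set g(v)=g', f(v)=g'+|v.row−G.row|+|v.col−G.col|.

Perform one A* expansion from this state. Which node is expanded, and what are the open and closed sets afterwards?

step 1: expand (1,2) (f=5, h=2) → closed; open now [(1,3) g=4 f=5, (2,1) g=1 f=5, (2,2) g=4 f=7, (3,0) g=1 f=7]

expanded=(1,2); open=[(1,3) g=4 f=5, (2,1) g=1 f=5, (2,2) g=4 f=7, (3,0) g=1 f=7]; closed=[(0,0), (1,0), (1,1), (1,2), (2,0)]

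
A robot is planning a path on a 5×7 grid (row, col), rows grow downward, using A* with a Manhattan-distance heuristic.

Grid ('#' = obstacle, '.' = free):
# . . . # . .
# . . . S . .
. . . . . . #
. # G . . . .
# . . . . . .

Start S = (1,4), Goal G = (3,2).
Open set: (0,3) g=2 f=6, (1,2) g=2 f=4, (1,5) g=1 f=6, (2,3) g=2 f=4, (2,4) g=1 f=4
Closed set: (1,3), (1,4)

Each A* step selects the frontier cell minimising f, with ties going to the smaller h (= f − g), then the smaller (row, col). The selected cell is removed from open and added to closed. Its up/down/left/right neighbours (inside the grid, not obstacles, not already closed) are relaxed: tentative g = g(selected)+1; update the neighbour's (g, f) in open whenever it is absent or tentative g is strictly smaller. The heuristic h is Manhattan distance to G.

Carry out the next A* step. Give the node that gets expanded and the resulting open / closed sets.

step 1: expand (1,2) (f=4, h=2) → closed; open now [(0,2) g=3 f=6, (0,3) g=2 f=6, (1,1) g=3 f=6, (1,5) g=1 f=6, (2,2) g=3 f=4, (2,3) g=2 f=4, (2,4) g=1 f=4]

expanded=(1,2); open=[(0,2) g=3 f=6, (0,3) g=2 f=6, (1,1) g=3 f=6, (1,5) g=1 f=6, (2,2) g=3 f=4, (2,3) g=2 f=4, (2,4) g=1 f=4]; closed=[(1,2), (1,3), (1,4)]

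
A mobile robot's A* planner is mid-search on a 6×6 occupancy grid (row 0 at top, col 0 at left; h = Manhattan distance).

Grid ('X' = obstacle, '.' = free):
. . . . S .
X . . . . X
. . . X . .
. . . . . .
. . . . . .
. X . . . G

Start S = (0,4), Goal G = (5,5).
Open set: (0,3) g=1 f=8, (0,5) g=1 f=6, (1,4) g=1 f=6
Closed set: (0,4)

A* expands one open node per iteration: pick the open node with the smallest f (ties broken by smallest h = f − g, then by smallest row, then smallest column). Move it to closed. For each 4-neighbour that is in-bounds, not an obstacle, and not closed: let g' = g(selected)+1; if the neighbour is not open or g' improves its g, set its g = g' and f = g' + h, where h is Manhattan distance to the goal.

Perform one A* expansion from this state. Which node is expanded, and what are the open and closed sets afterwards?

step 1: expand (0,5) (f=6, h=5) → closed; open now [(0,3) g=1 f=8, (1,4) g=1 f=6]

expanded=(0,5); open=[(0,3) g=1 f=8, (1,4) g=1 f=6]; closed=[(0,4), (0,5)]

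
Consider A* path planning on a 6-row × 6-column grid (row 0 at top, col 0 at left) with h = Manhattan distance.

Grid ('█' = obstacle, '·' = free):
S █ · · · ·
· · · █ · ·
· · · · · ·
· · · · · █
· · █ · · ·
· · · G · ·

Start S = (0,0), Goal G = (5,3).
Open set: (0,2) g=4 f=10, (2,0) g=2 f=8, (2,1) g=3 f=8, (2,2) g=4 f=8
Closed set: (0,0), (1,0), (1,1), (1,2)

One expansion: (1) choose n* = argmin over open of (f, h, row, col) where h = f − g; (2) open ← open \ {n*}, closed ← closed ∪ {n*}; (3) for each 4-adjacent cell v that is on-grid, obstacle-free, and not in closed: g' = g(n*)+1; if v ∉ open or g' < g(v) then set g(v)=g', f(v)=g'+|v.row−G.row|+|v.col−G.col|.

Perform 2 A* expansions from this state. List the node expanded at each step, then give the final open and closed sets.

step 1: expand (2,2) (f=8, h=4) → closed; open now [(0,2) g=4 f=10, (2,0) g=2 f=8, (2,1) g=3 f=8, (2,3) g=5 f=8, (3,2) g=5 f=8]
step 2: expand (2,3) (f=8, h=3) → closed; open now [(0,2) g=4 f=10, (2,0) g=2 f=8, (2,1) g=3 f=8, (2,4) g=6 f=10, (3,2) g=5 f=8, (3,3) g=6 f=8]

order=[(2,2) → (2,3)]; open=[(0,2) g=4 f=10, (2,0) g=2 f=8, (2,1) g=3 f=8, (2,4) g=6 f=10, (3,2) g=5 f=8, (3,3) g=6 f=8]; closed=[(0,0), (1,0), (1,1), (1,2), (2,2), (2,3)]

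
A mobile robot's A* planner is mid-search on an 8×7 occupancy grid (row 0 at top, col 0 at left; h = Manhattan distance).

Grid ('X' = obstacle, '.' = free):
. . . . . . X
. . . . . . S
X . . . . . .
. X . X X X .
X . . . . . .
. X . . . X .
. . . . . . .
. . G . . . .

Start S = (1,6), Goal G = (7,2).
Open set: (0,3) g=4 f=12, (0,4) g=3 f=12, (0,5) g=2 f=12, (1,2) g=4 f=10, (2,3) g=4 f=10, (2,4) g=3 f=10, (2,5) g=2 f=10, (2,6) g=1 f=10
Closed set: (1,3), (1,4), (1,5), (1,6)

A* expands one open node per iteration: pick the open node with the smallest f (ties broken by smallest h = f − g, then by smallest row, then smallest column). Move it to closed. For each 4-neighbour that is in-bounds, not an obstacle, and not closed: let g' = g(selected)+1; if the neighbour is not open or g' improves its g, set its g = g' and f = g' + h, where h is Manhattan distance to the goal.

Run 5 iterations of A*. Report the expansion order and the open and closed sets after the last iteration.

step 1: expand (1,2) (f=10, h=6) → closed; open now [(0,2) g=5 f=12, (0,3) g=4 f=12, (0,4) g=3 f=12, (0,5) g=2 f=12, (1,1) g=5 f=12, (2,2) g=5 f=10, (2,3) g=4 f=10, (2,4) g=3 f=10, (2,5) g=2 f=10, (2,6) g=1 f=10]
step 2: expand (2,2) (f=10, h=5) → closed; open now [(0,2) g=5 f=12, (0,3) g=4 f=12, (0,4) g=3 f=12, (0,5) g=2 f=12, (1,1) g=5 f=12, (2,1) g=6 f=12, (2,3) g=4 f=10, (2,4) g=3 f=10, (2,5) g=2 f=10, (2,6) g=1 f=10, (3,2) g=6 f=10]
step 3: expand (3,2) (f=10, h=4) → closed; open now [(0,2) g=5 f=12, (0,3) g=4 f=12, (0,4) g=3 f=12, (0,5) g=2 f=12, (1,1) g=5 f=12, (2,1) g=6 f=12, (2,3) g=4 f=10, (2,4) g=3 f=10, (2,5) g=2 f=10, (2,6) g=1 f=10, (4,2) g=7 f=10]
step 4: expand (4,2) (f=10, h=3) → closed; open now [(0,2) g=5 f=12, (0,3) g=4 f=12, (0,4) g=3 f=12, (0,5) g=2 f=12, (1,1) g=5 f=12, (2,1) g=6 f=12, (2,3) g=4 f=10, (2,4) g=3 f=10, (2,5) g=2 f=10, (2,6) g=1 f=10, (4,1) g=8 f=12, (4,3) g=8 f=12, (5,2) g=8 f=10]
step 5: expand (5,2) (f=10, h=2) → closed; open now [(0,2) g=5 f=12, (0,3) g=4 f=12, (0,4) g=3 f=12, (0,5) g=2 f=12, (1,1) g=5 f=12, (2,1) g=6 f=12, (2,3) g=4 f=10, (2,4) g=3 f=10, (2,5) g=2 f=10, (2,6) g=1 f=10, (4,1) g=8 f=12, (4,3) g=8 f=12, (5,3) g=9 f=12, (6,2) g=9 f=10]

order=[(1,2) → (2,2) → (3,2) → (4,2) → (5,2)]; open=[(0,2) g=5 f=12, (0,3) g=4 f=12, (0,4) g=3 f=12, (0,5) g=2 f=12, (1,1) g=5 f=12, (2,1) g=6 f=12, (2,3) g=4 f=10, (2,4) g=3 f=10, (2,5) g=2 f=10, (2,6) g=1 f=10, (4,1) g=8 f=12, (4,3) g=8 f=12, (5,3) g=9 f=12, (6,2) g=9 f=10]; closed=[(1,2), (1,3), (1,4), (1,5), (1,6), (2,2), (3,2), (4,2), (5,2)]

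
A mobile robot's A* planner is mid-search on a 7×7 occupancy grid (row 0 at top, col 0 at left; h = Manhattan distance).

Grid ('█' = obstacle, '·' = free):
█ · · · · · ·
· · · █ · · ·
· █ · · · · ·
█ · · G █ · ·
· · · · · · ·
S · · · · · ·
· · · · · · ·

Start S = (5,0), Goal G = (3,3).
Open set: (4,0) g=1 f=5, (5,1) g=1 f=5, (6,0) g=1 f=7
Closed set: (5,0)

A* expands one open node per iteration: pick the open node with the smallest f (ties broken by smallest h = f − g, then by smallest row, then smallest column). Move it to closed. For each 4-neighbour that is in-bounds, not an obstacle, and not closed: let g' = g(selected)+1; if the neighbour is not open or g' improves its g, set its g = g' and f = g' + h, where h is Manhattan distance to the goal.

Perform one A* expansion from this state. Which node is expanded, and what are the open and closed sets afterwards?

step 1: expand (4,0) (f=5, h=4) → closed; open now [(4,1) g=2 f=5, (5,1) g=1 f=5, (6,0) g=1 f=7]

expanded=(4,0); open=[(4,1) g=2 f=5, (5,1) g=1 f=5, (6,0) g=1 f=7]; closed=[(4,0), (5,0)]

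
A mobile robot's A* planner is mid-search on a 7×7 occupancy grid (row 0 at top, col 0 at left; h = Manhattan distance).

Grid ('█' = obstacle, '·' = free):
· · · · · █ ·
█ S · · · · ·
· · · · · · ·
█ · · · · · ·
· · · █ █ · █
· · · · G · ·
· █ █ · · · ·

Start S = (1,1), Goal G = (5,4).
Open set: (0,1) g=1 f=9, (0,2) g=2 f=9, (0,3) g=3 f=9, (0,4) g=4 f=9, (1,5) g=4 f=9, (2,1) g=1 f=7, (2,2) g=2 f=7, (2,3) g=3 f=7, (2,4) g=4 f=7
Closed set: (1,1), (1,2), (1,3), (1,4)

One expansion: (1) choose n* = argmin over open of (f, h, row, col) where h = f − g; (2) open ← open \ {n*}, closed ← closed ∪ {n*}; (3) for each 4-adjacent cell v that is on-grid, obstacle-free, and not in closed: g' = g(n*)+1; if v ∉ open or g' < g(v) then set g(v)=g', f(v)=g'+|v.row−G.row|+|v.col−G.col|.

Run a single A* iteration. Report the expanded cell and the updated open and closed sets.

expanded=(2,4); open=[(0,1) g=1 f=9, (0,2) g=2 f=9, (0,3) g=3 f=9, (0,4) g=4 f=9, (1,5) g=4 f=9, (2,1) g=1 f=7, (2,2) g=2 f=7, (2,3) g=3 f=7, (2,5) g=5 f=9, (3,4) g=5 f=7]; closed=[(1,1), (1,2), (1,3), (1,4), (2,4)]

step 1: expand (2,4) (f=7, h=3) → closed; open now [(0,1) g=1 f=9, (0,2) g=2 f=9, (0,3) g=3 f=9, (0,4) g=4 f=9, (1,5) g=4 f=9, (2,1) g=1 f=7, (2,2) g=2 f=7, (2,3) g=3 f=7, (2,5) g=5 f=9, (3,4) g=5 f=7]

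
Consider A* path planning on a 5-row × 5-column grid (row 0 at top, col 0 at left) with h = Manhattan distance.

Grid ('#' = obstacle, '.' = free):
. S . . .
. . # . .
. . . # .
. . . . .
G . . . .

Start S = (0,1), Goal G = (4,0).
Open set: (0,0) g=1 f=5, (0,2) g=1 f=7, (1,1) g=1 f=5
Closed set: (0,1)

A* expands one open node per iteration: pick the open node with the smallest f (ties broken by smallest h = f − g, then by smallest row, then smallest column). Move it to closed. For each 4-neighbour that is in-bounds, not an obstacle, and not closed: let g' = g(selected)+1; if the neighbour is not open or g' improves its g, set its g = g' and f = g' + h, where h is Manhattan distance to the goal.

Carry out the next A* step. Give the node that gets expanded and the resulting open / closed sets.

step 1: expand (0,0) (f=5, h=4) → closed; open now [(0,2) g=1 f=7, (1,0) g=2 f=5, (1,1) g=1 f=5]

expanded=(0,0); open=[(0,2) g=1 f=7, (1,0) g=2 f=5, (1,1) g=1 f=5]; closed=[(0,0), (0,1)]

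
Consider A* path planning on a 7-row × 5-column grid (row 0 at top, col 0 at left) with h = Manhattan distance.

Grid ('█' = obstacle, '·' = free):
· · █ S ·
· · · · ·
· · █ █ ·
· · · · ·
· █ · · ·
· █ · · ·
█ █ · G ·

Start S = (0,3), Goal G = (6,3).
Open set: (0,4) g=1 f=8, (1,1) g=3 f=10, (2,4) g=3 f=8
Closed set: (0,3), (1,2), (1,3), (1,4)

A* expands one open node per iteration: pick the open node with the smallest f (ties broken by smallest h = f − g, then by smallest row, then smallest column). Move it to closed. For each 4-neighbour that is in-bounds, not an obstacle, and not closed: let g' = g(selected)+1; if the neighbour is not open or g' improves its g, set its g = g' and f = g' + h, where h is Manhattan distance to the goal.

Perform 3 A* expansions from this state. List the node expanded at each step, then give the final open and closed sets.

order=[(2,4) → (3,4) → (3,3)]; open=[(0,4) g=1 f=8, (1,1) g=3 f=10, (3,2) g=6 f=10, (4,3) g=6 f=8, (4,4) g=5 f=8]; closed=[(0,3), (1,2), (1,3), (1,4), (2,4), (3,3), (3,4)]

step 1: expand (2,4) (f=8, h=5) → closed; open now [(0,4) g=1 f=8, (1,1) g=3 f=10, (3,4) g=4 f=8]
step 2: expand (3,4) (f=8, h=4) → closed; open now [(0,4) g=1 f=8, (1,1) g=3 f=10, (3,3) g=5 f=8, (4,4) g=5 f=8]
step 3: expand (3,3) (f=8, h=3) → closed; open now [(0,4) g=1 f=8, (1,1) g=3 f=10, (3,2) g=6 f=10, (4,3) g=6 f=8, (4,4) g=5 f=8]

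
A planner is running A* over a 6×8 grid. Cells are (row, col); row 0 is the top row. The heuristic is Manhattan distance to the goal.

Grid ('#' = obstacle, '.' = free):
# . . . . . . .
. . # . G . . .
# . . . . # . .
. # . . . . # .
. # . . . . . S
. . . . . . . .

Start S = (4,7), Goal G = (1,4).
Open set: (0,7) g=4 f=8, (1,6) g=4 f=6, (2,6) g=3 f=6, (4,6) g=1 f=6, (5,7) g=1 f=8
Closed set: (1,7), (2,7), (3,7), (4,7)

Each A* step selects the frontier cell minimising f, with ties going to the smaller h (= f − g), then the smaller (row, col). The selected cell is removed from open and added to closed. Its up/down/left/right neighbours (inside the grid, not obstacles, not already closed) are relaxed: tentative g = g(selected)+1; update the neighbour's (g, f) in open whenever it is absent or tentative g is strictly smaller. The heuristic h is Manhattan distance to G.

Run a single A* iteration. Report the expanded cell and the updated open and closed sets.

expanded=(1,6); open=[(0,6) g=5 f=8, (0,7) g=4 f=8, (1,5) g=5 f=6, (2,6) g=3 f=6, (4,6) g=1 f=6, (5,7) g=1 f=8]; closed=[(1,6), (1,7), (2,7), (3,7), (4,7)]

step 1: expand (1,6) (f=6, h=2) → closed; open now [(0,6) g=5 f=8, (0,7) g=4 f=8, (1,5) g=5 f=6, (2,6) g=3 f=6, (4,6) g=1 f=6, (5,7) g=1 f=8]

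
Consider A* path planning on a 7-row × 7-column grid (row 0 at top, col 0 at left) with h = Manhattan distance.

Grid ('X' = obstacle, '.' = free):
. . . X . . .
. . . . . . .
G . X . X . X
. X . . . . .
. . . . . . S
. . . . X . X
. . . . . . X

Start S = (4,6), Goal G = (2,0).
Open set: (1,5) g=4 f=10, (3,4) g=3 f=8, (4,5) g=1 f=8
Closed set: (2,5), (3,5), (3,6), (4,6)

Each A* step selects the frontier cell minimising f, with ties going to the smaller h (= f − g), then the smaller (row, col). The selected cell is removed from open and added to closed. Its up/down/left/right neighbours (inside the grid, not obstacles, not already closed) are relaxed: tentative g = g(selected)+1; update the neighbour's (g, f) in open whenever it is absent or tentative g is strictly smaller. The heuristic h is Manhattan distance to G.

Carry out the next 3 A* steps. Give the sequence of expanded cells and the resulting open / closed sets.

step 1: expand (3,4) (f=8, h=5) → closed; open now [(1,5) g=4 f=10, (3,3) g=4 f=8, (4,4) g=4 f=10, (4,5) g=1 f=8]
step 2: expand (3,3) (f=8, h=4) → closed; open now [(1,5) g=4 f=10, (2,3) g=5 f=8, (3,2) g=5 f=8, (4,3) g=5 f=10, (4,4) g=4 f=10, (4,5) g=1 f=8]
step 3: expand (2,3) (f=8, h=3) → closed; open now [(1,3) g=6 f=10, (1,5) g=4 f=10, (3,2) g=5 f=8, (4,3) g=5 f=10, (4,4) g=4 f=10, (4,5) g=1 f=8]

order=[(3,4) → (3,3) → (2,3)]; open=[(1,3) g=6 f=10, (1,5) g=4 f=10, (3,2) g=5 f=8, (4,3) g=5 f=10, (4,4) g=4 f=10, (4,5) g=1 f=8]; closed=[(2,3), (2,5), (3,3), (3,4), (3,5), (3,6), (4,6)]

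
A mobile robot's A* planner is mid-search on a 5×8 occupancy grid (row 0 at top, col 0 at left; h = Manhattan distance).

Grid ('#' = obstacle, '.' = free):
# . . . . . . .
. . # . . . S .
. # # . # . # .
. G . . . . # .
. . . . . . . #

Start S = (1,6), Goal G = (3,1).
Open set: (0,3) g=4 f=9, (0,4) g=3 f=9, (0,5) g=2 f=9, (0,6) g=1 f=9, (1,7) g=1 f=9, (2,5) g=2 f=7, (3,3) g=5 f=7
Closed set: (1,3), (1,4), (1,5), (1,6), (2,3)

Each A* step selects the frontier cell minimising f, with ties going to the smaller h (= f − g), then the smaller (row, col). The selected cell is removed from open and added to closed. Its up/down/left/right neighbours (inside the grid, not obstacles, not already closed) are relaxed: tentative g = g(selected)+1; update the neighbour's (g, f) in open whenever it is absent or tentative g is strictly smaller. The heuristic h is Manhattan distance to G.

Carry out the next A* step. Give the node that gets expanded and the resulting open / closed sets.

step 1: expand (3,3) (f=7, h=2) → closed; open now [(0,3) g=4 f=9, (0,4) g=3 f=9, (0,5) g=2 f=9, (0,6) g=1 f=9, (1,7) g=1 f=9, (2,5) g=2 f=7, (3,2) g=6 f=7, (3,4) g=6 f=9, (4,3) g=6 f=9]

expanded=(3,3); open=[(0,3) g=4 f=9, (0,4) g=3 f=9, (0,5) g=2 f=9, (0,6) g=1 f=9, (1,7) g=1 f=9, (2,5) g=2 f=7, (3,2) g=6 f=7, (3,4) g=6 f=9, (4,3) g=6 f=9]; closed=[(1,3), (1,4), (1,5), (1,6), (2,3), (3,3)]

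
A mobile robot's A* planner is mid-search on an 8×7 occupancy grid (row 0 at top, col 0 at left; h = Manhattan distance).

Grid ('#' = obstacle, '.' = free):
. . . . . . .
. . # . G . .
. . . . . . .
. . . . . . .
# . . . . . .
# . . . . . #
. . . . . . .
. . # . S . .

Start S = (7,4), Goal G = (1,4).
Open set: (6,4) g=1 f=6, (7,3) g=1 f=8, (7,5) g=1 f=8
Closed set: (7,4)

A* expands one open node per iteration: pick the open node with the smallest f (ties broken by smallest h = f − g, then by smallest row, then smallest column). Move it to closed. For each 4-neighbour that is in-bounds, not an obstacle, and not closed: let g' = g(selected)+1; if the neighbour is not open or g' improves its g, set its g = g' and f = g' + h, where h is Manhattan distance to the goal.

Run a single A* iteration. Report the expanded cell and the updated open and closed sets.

step 1: expand (6,4) (f=6, h=5) → closed; open now [(5,4) g=2 f=6, (6,3) g=2 f=8, (6,5) g=2 f=8, (7,3) g=1 f=8, (7,5) g=1 f=8]

expanded=(6,4); open=[(5,4) g=2 f=6, (6,3) g=2 f=8, (6,5) g=2 f=8, (7,3) g=1 f=8, (7,5) g=1 f=8]; closed=[(6,4), (7,4)]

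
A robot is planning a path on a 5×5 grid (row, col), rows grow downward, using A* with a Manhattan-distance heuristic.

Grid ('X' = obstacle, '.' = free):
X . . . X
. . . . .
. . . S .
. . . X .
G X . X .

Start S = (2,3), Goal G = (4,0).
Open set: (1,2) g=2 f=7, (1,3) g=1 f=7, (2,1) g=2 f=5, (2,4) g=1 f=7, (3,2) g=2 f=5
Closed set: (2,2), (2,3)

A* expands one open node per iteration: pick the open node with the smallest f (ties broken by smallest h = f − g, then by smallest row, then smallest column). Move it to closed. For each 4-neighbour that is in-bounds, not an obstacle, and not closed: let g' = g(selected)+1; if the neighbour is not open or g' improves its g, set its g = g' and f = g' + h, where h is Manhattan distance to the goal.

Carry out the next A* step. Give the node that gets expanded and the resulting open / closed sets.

step 1: expand (2,1) (f=5, h=3) → closed; open now [(1,1) g=3 f=7, (1,2) g=2 f=7, (1,3) g=1 f=7, (2,0) g=3 f=5, (2,4) g=1 f=7, (3,1) g=3 f=5, (3,2) g=2 f=5]

expanded=(2,1); open=[(1,1) g=3 f=7, (1,2) g=2 f=7, (1,3) g=1 f=7, (2,0) g=3 f=5, (2,4) g=1 f=7, (3,1) g=3 f=5, (3,2) g=2 f=5]; closed=[(2,1), (2,2), (2,3)]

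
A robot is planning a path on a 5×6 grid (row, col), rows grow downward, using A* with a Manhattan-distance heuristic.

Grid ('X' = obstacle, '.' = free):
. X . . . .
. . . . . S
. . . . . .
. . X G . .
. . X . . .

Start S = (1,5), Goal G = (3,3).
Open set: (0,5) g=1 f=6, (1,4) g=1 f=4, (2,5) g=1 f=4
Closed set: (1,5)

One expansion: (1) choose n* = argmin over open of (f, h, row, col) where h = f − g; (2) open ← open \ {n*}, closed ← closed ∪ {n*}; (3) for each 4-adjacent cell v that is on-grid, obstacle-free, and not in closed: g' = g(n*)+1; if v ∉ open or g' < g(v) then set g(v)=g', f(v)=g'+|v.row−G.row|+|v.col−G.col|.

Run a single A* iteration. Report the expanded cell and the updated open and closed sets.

expanded=(1,4); open=[(0,4) g=2 f=6, (0,5) g=1 f=6, (1,3) g=2 f=4, (2,4) g=2 f=4, (2,5) g=1 f=4]; closed=[(1,4), (1,5)]

step 1: expand (1,4) (f=4, h=3) → closed; open now [(0,4) g=2 f=6, (0,5) g=1 f=6, (1,3) g=2 f=4, (2,4) g=2 f=4, (2,5) g=1 f=4]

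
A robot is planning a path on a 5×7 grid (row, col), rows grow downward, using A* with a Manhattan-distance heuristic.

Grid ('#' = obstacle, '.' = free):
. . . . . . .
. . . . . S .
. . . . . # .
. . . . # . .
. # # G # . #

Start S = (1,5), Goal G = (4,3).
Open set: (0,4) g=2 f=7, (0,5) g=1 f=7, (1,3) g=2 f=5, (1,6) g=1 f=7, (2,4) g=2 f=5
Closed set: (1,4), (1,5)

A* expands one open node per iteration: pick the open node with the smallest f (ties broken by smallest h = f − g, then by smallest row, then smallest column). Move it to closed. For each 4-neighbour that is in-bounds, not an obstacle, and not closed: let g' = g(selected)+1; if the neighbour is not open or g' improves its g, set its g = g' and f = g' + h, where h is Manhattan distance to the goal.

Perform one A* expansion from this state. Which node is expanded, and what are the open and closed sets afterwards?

expanded=(1,3); open=[(0,3) g=3 f=7, (0,4) g=2 f=7, (0,5) g=1 f=7, (1,2) g=3 f=7, (1,6) g=1 f=7, (2,3) g=3 f=5, (2,4) g=2 f=5]; closed=[(1,3), (1,4), (1,5)]

step 1: expand (1,3) (f=5, h=3) → closed; open now [(0,3) g=3 f=7, (0,4) g=2 f=7, (0,5) g=1 f=7, (1,2) g=3 f=7, (1,6) g=1 f=7, (2,3) g=3 f=5, (2,4) g=2 f=5]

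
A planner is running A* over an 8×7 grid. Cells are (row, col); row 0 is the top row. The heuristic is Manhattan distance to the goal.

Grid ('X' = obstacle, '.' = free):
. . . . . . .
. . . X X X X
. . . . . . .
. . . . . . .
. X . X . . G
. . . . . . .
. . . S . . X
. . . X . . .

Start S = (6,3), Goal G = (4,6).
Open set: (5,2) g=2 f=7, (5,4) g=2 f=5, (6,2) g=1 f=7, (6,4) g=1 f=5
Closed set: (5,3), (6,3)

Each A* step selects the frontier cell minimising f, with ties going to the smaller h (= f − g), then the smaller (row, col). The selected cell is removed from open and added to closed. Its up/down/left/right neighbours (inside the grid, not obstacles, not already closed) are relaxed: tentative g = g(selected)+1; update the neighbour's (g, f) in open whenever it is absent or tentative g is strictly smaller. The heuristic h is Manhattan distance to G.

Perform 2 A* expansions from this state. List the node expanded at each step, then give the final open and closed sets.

step 1: expand (5,4) (f=5, h=3) → closed; open now [(4,4) g=3 f=5, (5,2) g=2 f=7, (5,5) g=3 f=5, (6,2) g=1 f=7, (6,4) g=1 f=5]
step 2: expand (4,4) (f=5, h=2) → closed; open now [(3,4) g=4 f=7, (4,5) g=4 f=5, (5,2) g=2 f=7, (5,5) g=3 f=5, (6,2) g=1 f=7, (6,4) g=1 f=5]

order=[(5,4) → (4,4)]; open=[(3,4) g=4 f=7, (4,5) g=4 f=5, (5,2) g=2 f=7, (5,5) g=3 f=5, (6,2) g=1 f=7, (6,4) g=1 f=5]; closed=[(4,4), (5,3), (5,4), (6,3)]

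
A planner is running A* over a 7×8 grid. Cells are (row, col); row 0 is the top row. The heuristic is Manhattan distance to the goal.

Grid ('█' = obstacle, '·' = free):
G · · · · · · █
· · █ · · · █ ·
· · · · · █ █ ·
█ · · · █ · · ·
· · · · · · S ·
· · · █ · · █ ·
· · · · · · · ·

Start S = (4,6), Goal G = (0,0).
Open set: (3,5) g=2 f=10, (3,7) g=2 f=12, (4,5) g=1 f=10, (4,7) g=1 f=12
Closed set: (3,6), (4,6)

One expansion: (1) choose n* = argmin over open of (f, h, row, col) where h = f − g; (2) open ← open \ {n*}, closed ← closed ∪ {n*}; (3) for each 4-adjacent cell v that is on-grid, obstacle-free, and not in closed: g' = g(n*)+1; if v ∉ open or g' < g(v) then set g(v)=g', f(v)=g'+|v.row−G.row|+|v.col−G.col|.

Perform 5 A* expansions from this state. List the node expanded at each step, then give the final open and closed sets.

order=[(3,5) → (4,5) → (4,4) → (4,3) → (3,3)]; open=[(2,3) g=5 f=10, (3,2) g=5 f=10, (3,7) g=2 f=12, (4,2) g=4 f=10, (4,7) g=1 f=12, (5,4) g=3 f=12, (5,5) g=2 f=12]; closed=[(3,3), (3,5), (3,6), (4,3), (4,4), (4,5), (4,6)]

step 1: expand (3,5) (f=10, h=8) → closed; open now [(3,7) g=2 f=12, (4,5) g=1 f=10, (4,7) g=1 f=12]
step 2: expand (4,5) (f=10, h=9) → closed; open now [(3,7) g=2 f=12, (4,4) g=2 f=10, (4,7) g=1 f=12, (5,5) g=2 f=12]
step 3: expand (4,4) (f=10, h=8) → closed; open now [(3,7) g=2 f=12, (4,3) g=3 f=10, (4,7) g=1 f=12, (5,4) g=3 f=12, (5,5) g=2 f=12]
step 4: expand (4,3) (f=10, h=7) → closed; open now [(3,3) g=4 f=10, (3,7) g=2 f=12, (4,2) g=4 f=10, (4,7) g=1 f=12, (5,4) g=3 f=12, (5,5) g=2 f=12]
step 5: expand (3,3) (f=10, h=6) → closed; open now [(2,3) g=5 f=10, (3,2) g=5 f=10, (3,7) g=2 f=12, (4,2) g=4 f=10, (4,7) g=1 f=12, (5,4) g=3 f=12, (5,5) g=2 f=12]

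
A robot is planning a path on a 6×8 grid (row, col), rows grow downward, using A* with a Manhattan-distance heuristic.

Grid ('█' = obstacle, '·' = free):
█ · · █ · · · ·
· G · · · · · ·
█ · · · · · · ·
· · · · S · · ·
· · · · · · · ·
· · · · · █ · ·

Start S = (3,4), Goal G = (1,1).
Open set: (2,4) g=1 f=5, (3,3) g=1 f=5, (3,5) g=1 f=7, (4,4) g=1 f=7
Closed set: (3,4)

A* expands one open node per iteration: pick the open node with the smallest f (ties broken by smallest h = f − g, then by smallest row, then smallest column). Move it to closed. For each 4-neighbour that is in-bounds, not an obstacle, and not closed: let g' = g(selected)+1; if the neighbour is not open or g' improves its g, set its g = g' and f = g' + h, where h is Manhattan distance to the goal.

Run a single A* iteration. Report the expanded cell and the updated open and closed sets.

expanded=(2,4); open=[(1,4) g=2 f=5, (2,3) g=2 f=5, (2,5) g=2 f=7, (3,3) g=1 f=5, (3,5) g=1 f=7, (4,4) g=1 f=7]; closed=[(2,4), (3,4)]

step 1: expand (2,4) (f=5, h=4) → closed; open now [(1,4) g=2 f=5, (2,3) g=2 f=5, (2,5) g=2 f=7, (3,3) g=1 f=5, (3,5) g=1 f=7, (4,4) g=1 f=7]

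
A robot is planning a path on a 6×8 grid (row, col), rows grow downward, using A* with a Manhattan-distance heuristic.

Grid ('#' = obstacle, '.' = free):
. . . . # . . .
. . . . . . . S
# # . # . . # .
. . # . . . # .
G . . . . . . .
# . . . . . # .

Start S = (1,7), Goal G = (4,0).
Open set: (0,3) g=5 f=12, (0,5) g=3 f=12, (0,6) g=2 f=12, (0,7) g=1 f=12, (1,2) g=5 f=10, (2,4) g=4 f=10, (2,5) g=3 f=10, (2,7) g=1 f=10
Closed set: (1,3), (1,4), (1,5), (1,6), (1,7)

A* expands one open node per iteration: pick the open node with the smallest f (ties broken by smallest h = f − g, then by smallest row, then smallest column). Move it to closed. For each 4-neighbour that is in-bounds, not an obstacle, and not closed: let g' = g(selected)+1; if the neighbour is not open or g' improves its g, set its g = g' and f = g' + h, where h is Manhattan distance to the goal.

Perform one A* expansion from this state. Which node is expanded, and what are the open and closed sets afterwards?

expanded=(1,2); open=[(0,2) g=6 f=12, (0,3) g=5 f=12, (0,5) g=3 f=12, (0,6) g=2 f=12, (0,7) g=1 f=12, (1,1) g=6 f=10, (2,2) g=6 f=10, (2,4) g=4 f=10, (2,5) g=3 f=10, (2,7) g=1 f=10]; closed=[(1,2), (1,3), (1,4), (1,5), (1,6), (1,7)]

step 1: expand (1,2) (f=10, h=5) → closed; open now [(0,2) g=6 f=12, (0,3) g=5 f=12, (0,5) g=3 f=12, (0,6) g=2 f=12, (0,7) g=1 f=12, (1,1) g=6 f=10, (2,2) g=6 f=10, (2,4) g=4 f=10, (2,5) g=3 f=10, (2,7) g=1 f=10]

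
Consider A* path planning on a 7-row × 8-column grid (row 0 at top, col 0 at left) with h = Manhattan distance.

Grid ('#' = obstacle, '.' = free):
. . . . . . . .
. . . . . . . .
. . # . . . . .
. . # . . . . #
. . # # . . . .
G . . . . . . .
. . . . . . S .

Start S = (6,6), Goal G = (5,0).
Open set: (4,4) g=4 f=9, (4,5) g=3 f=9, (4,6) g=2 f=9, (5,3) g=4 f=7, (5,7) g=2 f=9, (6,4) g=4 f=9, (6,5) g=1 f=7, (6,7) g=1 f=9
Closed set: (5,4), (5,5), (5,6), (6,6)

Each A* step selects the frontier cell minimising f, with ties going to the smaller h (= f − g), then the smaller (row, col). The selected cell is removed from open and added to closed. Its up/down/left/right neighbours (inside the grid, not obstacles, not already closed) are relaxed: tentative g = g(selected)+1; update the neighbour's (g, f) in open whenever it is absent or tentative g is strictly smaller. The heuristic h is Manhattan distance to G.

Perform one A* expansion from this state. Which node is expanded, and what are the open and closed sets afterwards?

expanded=(5,3); open=[(4,4) g=4 f=9, (4,5) g=3 f=9, (4,6) g=2 f=9, (5,2) g=5 f=7, (5,7) g=2 f=9, (6,3) g=5 f=9, (6,4) g=4 f=9, (6,5) g=1 f=7, (6,7) g=1 f=9]; closed=[(5,3), (5,4), (5,5), (5,6), (6,6)]

step 1: expand (5,3) (f=7, h=3) → closed; open now [(4,4) g=4 f=9, (4,5) g=3 f=9, (4,6) g=2 f=9, (5,2) g=5 f=7, (5,7) g=2 f=9, (6,3) g=5 f=9, (6,4) g=4 f=9, (6,5) g=1 f=7, (6,7) g=1 f=9]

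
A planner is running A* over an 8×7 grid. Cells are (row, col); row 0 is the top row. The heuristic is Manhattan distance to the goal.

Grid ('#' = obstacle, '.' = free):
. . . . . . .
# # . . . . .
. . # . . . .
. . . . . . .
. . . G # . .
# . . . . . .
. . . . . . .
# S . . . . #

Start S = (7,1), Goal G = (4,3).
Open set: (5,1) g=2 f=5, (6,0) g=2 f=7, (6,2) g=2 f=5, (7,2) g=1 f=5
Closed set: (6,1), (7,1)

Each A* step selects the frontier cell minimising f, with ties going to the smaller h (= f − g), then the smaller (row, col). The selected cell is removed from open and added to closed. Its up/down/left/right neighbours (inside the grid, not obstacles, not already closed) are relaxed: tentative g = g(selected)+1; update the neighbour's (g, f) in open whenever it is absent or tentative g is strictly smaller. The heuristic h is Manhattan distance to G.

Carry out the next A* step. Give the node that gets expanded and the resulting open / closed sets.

expanded=(5,1); open=[(4,1) g=3 f=5, (5,2) g=3 f=5, (6,0) g=2 f=7, (6,2) g=2 f=5, (7,2) g=1 f=5]; closed=[(5,1), (6,1), (7,1)]

step 1: expand (5,1) (f=5, h=3) → closed; open now [(4,1) g=3 f=5, (5,2) g=3 f=5, (6,0) g=2 f=7, (6,2) g=2 f=5, (7,2) g=1 f=5]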